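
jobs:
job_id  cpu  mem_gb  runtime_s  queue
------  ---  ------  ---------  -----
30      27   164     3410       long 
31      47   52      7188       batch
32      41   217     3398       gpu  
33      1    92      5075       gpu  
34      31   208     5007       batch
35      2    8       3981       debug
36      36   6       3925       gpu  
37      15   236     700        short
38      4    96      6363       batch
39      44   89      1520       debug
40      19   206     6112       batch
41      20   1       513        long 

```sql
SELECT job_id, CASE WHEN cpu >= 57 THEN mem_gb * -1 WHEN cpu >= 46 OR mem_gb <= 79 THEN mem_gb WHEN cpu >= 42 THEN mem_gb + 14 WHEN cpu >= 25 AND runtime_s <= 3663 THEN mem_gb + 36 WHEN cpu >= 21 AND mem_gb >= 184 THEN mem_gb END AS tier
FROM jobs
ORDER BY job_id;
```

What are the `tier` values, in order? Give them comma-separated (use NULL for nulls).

job_id=30: cpu >= 25 AND runtime_s <= 3663 → 200
job_id=31: cpu >= 46 OR mem_gb <= 79 → 52
job_id=32: cpu >= 25 AND runtime_s <= 3663 → 253
job_id=33: (no match → NULL) → NULL
job_id=34: cpu >= 21 AND mem_gb >= 184 → 208
job_id=35: cpu >= 46 OR mem_gb <= 79 → 8
job_id=36: cpu >= 46 OR mem_gb <= 79 → 6
job_id=37: (no match → NULL) → NULL
job_id=38: (no match → NULL) → NULL
job_id=39: cpu >= 42 → 103
job_id=40: (no match → NULL) → NULL
job_id=41: cpu >= 46 OR mem_gb <= 79 → 1

200, 52, 253, NULL, 208, 8, 6, NULL, NULL, 103, NULL, 1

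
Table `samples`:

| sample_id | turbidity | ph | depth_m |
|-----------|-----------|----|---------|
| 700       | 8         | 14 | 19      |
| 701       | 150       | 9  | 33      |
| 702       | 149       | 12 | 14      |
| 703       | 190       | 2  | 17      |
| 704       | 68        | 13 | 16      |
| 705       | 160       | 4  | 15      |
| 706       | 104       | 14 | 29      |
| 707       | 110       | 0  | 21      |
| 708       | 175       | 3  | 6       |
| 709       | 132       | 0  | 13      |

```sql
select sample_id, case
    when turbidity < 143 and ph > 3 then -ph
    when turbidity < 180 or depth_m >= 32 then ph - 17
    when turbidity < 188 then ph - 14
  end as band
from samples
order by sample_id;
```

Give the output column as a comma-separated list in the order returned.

sample_id=700: turbidity < 143 and ph > 3 → -14
sample_id=701: turbidity < 180 or depth_m >= 32 → -8
sample_id=702: turbidity < 180 or depth_m >= 32 → -5
sample_id=703: (no match → NULL) → NULL
sample_id=704: turbidity < 143 and ph > 3 → -13
sample_id=705: turbidity < 180 or depth_m >= 32 → -13
sample_id=706: turbidity < 143 and ph > 3 → -14
sample_id=707: turbidity < 180 or depth_m >= 32 → -17
sample_id=708: turbidity < 180 or depth_m >= 32 → -14
sample_id=709: turbidity < 180 or depth_m >= 32 → -17

-14, -8, -5, NULL, -13, -13, -14, -17, -14, -17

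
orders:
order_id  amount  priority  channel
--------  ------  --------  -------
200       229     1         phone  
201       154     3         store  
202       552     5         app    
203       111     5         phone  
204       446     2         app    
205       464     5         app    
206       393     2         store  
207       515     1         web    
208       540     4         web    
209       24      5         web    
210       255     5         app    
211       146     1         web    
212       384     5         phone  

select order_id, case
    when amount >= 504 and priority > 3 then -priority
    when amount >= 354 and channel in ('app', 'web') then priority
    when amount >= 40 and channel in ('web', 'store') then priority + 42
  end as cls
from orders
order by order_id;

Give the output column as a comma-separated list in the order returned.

order_id=200: (no match → NULL) → NULL
order_id=201: amount >= 40 and channel in ('web', 'store') → 45
order_id=202: amount >= 504 and priority > 3 → -5
order_id=203: (no match → NULL) → NULL
order_id=204: amount >= 354 and channel in ('app', 'web') → 2
order_id=205: amount >= 354 and channel in ('app', 'web') → 5
order_id=206: amount >= 40 and channel in ('web', 'store') → 44
order_id=207: amount >= 354 and channel in ('app', 'web') → 1
order_id=208: amount >= 504 and priority > 3 → -4
order_id=209: (no match → NULL) → NULL
order_id=210: (no match → NULL) → NULL
order_id=211: amount >= 40 and channel in ('web', 'store') → 43
order_id=212: (no match → NULL) → NULL

NULL, 45, -5, NULL, 2, 5, 44, 1, -4, NULL, NULL, 43, NULL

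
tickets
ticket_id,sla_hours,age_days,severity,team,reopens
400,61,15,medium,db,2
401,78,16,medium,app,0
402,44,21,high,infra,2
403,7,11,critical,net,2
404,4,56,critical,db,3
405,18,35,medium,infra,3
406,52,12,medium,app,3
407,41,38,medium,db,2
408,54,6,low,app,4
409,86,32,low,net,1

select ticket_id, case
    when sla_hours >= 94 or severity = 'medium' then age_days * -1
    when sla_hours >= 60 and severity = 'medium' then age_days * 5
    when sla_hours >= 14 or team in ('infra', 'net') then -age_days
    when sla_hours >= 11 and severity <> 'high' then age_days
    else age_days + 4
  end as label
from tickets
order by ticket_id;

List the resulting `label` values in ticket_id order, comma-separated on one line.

-15, -16, -21, -11, 60, -35, -12, -38, -6, -32

ticket_id=400: sla_hours >= 94 or severity = 'medium' → -15
ticket_id=401: sla_hours >= 94 or severity = 'medium' → -16
ticket_id=402: sla_hours >= 14 or team in ('infra', 'net') → -21
ticket_id=403: sla_hours >= 14 or team in ('infra', 'net') → -11
ticket_id=404: ELSE → 60
ticket_id=405: sla_hours >= 94 or severity = 'medium' → -35
ticket_id=406: sla_hours >= 94 or severity = 'medium' → -12
ticket_id=407: sla_hours >= 94 or severity = 'medium' → -38
ticket_id=408: sla_hours >= 14 or team in ('infra', 'net') → -6
ticket_id=409: sla_hours >= 14 or team in ('infra', 'net') → -32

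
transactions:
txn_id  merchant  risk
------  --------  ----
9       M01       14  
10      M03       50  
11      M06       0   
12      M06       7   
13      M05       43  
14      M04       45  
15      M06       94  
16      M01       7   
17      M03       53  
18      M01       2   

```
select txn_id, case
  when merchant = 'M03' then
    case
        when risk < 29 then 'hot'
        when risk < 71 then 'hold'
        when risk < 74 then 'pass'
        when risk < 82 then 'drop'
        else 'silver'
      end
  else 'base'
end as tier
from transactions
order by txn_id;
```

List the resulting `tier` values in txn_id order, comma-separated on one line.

base, hold, base, base, base, base, base, base, hold, base

txn_id=9: merchant='M01' → outer ELSE → base
txn_id=10: merchant='M03' → inner[risk < 71] → hold
txn_id=11: merchant='M06' → outer ELSE → base
txn_id=12: merchant='M06' → outer ELSE → base
txn_id=13: merchant='M05' → outer ELSE → base
txn_id=14: merchant='M04' → outer ELSE → base
txn_id=15: merchant='M06' → outer ELSE → base
txn_id=16: merchant='M01' → outer ELSE → base
txn_id=17: merchant='M03' → inner[risk < 71] → hold
txn_id=18: merchant='M01' → outer ELSE → base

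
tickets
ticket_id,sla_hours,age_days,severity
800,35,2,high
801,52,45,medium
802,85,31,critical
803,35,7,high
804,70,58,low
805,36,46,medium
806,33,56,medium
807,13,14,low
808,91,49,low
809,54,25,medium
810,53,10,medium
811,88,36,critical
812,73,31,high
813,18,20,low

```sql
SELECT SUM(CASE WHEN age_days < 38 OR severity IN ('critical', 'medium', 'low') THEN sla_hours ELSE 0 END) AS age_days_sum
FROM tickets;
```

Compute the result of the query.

736

ticket_id=800: ✓ → 35
ticket_id=801: ✓ → 52
ticket_id=802: ✓ → 85
ticket_id=803: ✓ → 35
ticket_id=804: ✓ → 70
ticket_id=805: ✓ → 36
ticket_id=806: ✓ → 33
ticket_id=807: ✓ → 13
ticket_id=808: ✓ → 91
ticket_id=809: ✓ → 54
ticket_id=810: ✓ → 53
ticket_id=811: ✓ → 88
ticket_id=812: ✓ → 73
ticket_id=813: ✓ → 18
age_days_sum = 35 + 52 + 85 + 35 + 70 + 36 + 33 + 13 + 91 + 54 + 53 + 88 + 73 + 18 = 736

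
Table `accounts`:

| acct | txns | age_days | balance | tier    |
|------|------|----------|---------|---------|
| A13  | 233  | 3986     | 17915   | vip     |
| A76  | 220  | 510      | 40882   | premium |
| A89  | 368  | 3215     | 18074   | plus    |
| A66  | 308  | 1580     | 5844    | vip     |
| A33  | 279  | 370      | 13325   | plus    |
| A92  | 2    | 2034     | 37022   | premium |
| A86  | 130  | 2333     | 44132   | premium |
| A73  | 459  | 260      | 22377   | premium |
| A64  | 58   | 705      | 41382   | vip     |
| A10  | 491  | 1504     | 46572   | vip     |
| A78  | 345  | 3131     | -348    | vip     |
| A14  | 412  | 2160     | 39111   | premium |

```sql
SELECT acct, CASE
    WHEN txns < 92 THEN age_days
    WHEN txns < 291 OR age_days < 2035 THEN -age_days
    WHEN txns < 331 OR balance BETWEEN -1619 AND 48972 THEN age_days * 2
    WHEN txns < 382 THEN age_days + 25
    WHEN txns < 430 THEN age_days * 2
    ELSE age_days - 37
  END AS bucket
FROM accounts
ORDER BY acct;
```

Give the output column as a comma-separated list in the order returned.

-1504, -3986, 4320, -370, 705, -1580, -260, -510, 6262, -2333, 6430, 2034

acct=A10: txns < 291 OR age_days < 2035 → -1504
acct=A13: txns < 291 OR age_days < 2035 → -3986
acct=A14: txns < 331 OR balance BETWEEN -1619 AND 48972 → 4320
acct=A33: txns < 291 OR age_days < 2035 → -370
acct=A64: txns < 92 → 705
acct=A66: txns < 291 OR age_days < 2035 → -1580
acct=A73: txns < 291 OR age_days < 2035 → -260
acct=A76: txns < 291 OR age_days < 2035 → -510
acct=A78: txns < 331 OR balance BETWEEN -1619 AND 48972 → 6262
acct=A86: txns < 291 OR age_days < 2035 → -2333
acct=A89: txns < 331 OR balance BETWEEN -1619 AND 48972 → 6430
acct=A92: txns < 92 → 2034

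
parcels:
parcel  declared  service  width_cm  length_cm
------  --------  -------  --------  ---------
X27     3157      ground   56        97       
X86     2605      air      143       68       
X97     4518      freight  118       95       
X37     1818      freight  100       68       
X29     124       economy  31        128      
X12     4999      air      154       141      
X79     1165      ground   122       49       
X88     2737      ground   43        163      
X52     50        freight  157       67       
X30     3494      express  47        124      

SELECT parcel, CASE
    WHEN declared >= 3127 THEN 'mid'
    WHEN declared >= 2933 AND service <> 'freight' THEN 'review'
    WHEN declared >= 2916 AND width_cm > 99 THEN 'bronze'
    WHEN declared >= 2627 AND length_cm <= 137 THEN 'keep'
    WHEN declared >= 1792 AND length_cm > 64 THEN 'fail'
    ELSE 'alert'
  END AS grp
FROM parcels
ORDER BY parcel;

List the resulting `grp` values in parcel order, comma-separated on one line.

parcel=X12: declared >= 3127 → mid
parcel=X27: declared >= 3127 → mid
parcel=X29: ELSE → alert
parcel=X30: declared >= 3127 → mid
parcel=X37: declared >= 1792 AND length_cm > 64 → fail
parcel=X52: ELSE → alert
parcel=X79: ELSE → alert
parcel=X86: declared >= 1792 AND length_cm > 64 → fail
parcel=X88: declared >= 1792 AND length_cm > 64 → fail
parcel=X97: declared >= 3127 → mid

mid, mid, alert, mid, fail, alert, alert, fail, fail, mid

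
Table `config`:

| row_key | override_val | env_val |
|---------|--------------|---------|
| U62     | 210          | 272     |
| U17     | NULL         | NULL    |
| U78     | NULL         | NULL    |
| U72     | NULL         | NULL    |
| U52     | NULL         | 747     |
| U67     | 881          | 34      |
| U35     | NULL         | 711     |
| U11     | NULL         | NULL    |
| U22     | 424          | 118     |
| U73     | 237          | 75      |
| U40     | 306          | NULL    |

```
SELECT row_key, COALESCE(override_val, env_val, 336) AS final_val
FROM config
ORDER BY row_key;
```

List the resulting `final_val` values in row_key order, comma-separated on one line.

336, 336, 424, 711, 306, 747, 210, 881, 336, 237, 336

row_key=U11: override_val=NULL, env_val=NULL, → literal 336 → 336
row_key=U17: override_val=NULL, env_val=NULL, → literal 336 → 336
row_key=U22: override_val=424 → 424
row_key=U35: override_val=NULL, env_val=711 → 711
row_key=U40: override_val=306 → 306
row_key=U52: override_val=NULL, env_val=747 → 747
row_key=U62: override_val=210 → 210
row_key=U67: override_val=881 → 881
row_key=U72: override_val=NULL, env_val=NULL, → literal 336 → 336
row_key=U73: override_val=237 → 237
row_key=U78: override_val=NULL, env_val=NULL, → literal 336 → 336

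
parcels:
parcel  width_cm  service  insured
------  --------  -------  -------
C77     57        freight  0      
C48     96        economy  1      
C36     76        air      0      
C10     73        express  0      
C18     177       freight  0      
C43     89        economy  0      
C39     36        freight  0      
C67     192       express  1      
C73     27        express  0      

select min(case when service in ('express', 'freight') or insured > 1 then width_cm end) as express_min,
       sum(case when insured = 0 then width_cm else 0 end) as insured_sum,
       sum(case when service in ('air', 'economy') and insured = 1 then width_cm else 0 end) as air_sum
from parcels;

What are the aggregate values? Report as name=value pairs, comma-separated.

[express_min: service in ('express', 'freight') or insured > 1]
parcel=C77: ✓ → 57
parcel=C48: ✗
parcel=C36: ✗
parcel=C10: ✓ → 73
parcel=C18: ✓ → 177
parcel=C43: ✗
parcel=C39: ✓ → 36
parcel=C67: ✓ → 192
parcel=C73: ✓ → 27
express_min = MIN(57, 73, 177, 36, 192, 27) = 27
—
[insured_sum: insured = 0]
parcel=C77: ✓ → 57
parcel=C48: ✗
parcel=C36: ✓ → 76
parcel=C10: ✓ → 73
parcel=C18: ✓ → 177
parcel=C43: ✓ → 89
parcel=C39: ✓ → 36
parcel=C67: ✗
parcel=C73: ✓ → 27
insured_sum = 57 + 76 + 73 + 177 + 89 + 36 + 27 = 535
—
[air_sum: service in ('air', 'economy') and insured = 1]
parcel=C77: ✗
parcel=C48: ✓ → 96
parcel=C36: ✗
parcel=C10: ✗
parcel=C18: ✗
parcel=C43: ✗
parcel=C39: ✗
parcel=C67: ✗
parcel=C73: ✗
air_sum = 96

express_min=27, insured_sum=535, air_sum=96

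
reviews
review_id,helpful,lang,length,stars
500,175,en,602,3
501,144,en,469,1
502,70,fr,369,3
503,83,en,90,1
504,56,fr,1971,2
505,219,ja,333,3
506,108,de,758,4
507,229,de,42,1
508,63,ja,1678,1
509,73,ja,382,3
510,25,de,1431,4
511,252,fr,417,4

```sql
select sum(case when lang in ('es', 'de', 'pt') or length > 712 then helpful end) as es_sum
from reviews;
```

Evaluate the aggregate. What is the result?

review_id=500: ✗
review_id=501: ✗
review_id=502: ✗
review_id=503: ✗
review_id=504: ✓ → 56
review_id=505: ✗
review_id=506: ✓ → 108
review_id=507: ✓ → 229
review_id=508: ✓ → 63
review_id=509: ✗
review_id=510: ✓ → 25
review_id=511: ✗
es_sum = 56 + 108 + 229 + 63 + 25 = 481

481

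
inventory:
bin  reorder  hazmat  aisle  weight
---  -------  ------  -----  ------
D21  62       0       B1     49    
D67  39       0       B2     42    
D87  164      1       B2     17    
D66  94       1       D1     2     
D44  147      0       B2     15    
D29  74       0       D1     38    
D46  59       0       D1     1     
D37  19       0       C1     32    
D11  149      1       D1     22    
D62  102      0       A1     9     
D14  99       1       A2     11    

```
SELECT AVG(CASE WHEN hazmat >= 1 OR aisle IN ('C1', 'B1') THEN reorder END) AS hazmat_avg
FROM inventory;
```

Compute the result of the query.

97.8333333333

bin=D21: ✓ → 62
bin=D67: ✗
bin=D87: ✓ → 164
bin=D66: ✓ → 94
bin=D44: ✗
bin=D29: ✗
bin=D46: ✗
bin=D37: ✓ → 19
bin=D11: ✓ → 149
bin=D62: ✗
bin=D14: ✓ → 99
hazmat_avg = (62 + 164 + 94 + 19 + 149 + 99) / 6 = 97.8333333333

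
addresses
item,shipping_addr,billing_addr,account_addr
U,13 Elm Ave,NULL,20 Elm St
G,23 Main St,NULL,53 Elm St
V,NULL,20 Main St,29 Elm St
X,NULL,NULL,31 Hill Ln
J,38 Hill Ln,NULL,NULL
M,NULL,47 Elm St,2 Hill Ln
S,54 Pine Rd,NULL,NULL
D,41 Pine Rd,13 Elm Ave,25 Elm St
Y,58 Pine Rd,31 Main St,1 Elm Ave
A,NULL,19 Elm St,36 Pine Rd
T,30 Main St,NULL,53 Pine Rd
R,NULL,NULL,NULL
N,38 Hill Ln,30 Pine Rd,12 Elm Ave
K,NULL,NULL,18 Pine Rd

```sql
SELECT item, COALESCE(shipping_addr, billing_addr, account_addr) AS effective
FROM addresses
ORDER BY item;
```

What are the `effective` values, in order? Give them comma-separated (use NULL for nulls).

19 Elm St, 41 Pine Rd, 23 Main St, 38 Hill Ln, 18 Pine Rd, 47 Elm St, 38 Hill Ln, NULL, 54 Pine Rd, 30 Main St, 13 Elm Ave, 20 Main St, 31 Hill Ln, 58 Pine Rd

item=A: shipping_addr=NULL, billing_addr=19 Elm St → 19 Elm St
item=D: shipping_addr=41 Pine Rd → 41 Pine Rd
item=G: shipping_addr=23 Main St → 23 Main St
item=J: shipping_addr=38 Hill Ln → 38 Hill Ln
item=K: shipping_addr=NULL, billing_addr=NULL, account_addr=18 Pine Rd → 18 Pine Rd
item=M: shipping_addr=NULL, billing_addr=47 Elm St → 47 Elm St
item=N: shipping_addr=38 Hill Ln → 38 Hill Ln
item=R: shipping_addr=NULL, billing_addr=NULL, account_addr=NULL (all NULL) → NULL
item=S: shipping_addr=54 Pine Rd → 54 Pine Rd
item=T: shipping_addr=30 Main St → 30 Main St
item=U: shipping_addr=13 Elm Ave → 13 Elm Ave
item=V: shipping_addr=NULL, billing_addr=20 Main St → 20 Main St
item=X: shipping_addr=NULL, billing_addr=NULL, account_addr=31 Hill Ln → 31 Hill Ln
item=Y: shipping_addr=58 Pine Rd → 58 Pine Rd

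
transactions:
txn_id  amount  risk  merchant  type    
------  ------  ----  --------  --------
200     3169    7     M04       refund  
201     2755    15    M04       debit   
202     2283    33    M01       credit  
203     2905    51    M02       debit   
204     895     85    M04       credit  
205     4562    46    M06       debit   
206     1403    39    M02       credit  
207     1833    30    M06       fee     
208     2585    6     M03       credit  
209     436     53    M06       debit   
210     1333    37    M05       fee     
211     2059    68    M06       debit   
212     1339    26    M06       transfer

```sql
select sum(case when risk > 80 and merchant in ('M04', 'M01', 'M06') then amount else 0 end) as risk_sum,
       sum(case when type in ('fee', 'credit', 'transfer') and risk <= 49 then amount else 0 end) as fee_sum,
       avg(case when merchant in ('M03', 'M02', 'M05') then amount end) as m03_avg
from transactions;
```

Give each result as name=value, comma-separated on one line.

risk_sum=895, fee_sum=10776, m03_avg=2056.5

[risk_sum: risk > 80 and merchant in ('M04', 'M01', 'M06')]
txn_id=200: ✗
txn_id=201: ✗
txn_id=202: ✗
txn_id=203: ✗
txn_id=204: ✓ → 895
txn_id=205: ✗
txn_id=206: ✗
txn_id=207: ✗
txn_id=208: ✗
txn_id=209: ✗
txn_id=210: ✗
txn_id=211: ✗
txn_id=212: ✗
risk_sum = 895
—
[fee_sum: type in ('fee', 'credit', 'transfer') and risk <= 49]
txn_id=200: ✗
txn_id=201: ✗
txn_id=202: ✓ → 2283
txn_id=203: ✗
txn_id=204: ✗
txn_id=205: ✗
txn_id=206: ✓ → 1403
txn_id=207: ✓ → 1833
txn_id=208: ✓ → 2585
txn_id=209: ✗
txn_id=210: ✓ → 1333
txn_id=211: ✗
txn_id=212: ✓ → 1339
fee_sum = 2283 + 1403 + 1833 + 2585 + 1333 + 1339 = 10776
—
[m03_avg: merchant in ('M03', 'M02', 'M05')]
txn_id=200: ✗
txn_id=201: ✗
txn_id=202: ✗
txn_id=203: ✓ → 2905
txn_id=204: ✗
txn_id=205: ✗
txn_id=206: ✓ → 1403
txn_id=207: ✗
txn_id=208: ✓ → 2585
txn_id=209: ✗
txn_id=210: ✓ → 1333
txn_id=211: ✗
txn_id=212: ✗
m03_avg = (2905 + 1403 + 2585 + 1333) / 4 = 2056.5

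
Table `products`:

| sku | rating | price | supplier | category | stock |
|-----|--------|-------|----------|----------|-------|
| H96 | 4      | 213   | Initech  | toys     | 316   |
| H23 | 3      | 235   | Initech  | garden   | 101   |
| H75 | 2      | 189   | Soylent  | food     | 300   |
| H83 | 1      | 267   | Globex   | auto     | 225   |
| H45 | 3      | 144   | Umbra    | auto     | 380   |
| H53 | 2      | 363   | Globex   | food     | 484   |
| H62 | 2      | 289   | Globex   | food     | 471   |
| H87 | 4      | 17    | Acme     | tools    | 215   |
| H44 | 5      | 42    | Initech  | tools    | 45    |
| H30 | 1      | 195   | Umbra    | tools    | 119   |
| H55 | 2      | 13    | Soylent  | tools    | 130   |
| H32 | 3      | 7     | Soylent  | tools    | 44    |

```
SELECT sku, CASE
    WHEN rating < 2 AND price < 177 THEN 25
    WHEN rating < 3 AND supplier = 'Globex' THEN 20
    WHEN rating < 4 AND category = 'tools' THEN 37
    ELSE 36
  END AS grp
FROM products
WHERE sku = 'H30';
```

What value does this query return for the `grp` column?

37

sku = H30: rating=1, price=195, supplier=Umbra, category=tools, stock=119.
rating < 2 AND price < 177 → false
rating < 3 AND supplier = 'Globex' → false
rating < 4 AND category = 'tools' → true → 37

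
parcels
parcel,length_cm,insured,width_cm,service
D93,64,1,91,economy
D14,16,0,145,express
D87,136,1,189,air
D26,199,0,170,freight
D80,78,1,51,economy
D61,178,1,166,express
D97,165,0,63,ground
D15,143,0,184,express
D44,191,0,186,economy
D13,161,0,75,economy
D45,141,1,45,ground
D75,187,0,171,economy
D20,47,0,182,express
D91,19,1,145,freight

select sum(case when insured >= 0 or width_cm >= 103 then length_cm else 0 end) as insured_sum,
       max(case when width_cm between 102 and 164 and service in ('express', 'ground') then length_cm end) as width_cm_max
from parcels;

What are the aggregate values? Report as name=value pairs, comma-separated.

[insured_sum: insured >= 0 or width_cm >= 103]
parcel=D93: ✓ → 64
parcel=D14: ✓ → 16
parcel=D87: ✓ → 136
parcel=D26: ✓ → 199
parcel=D80: ✓ → 78
parcel=D61: ✓ → 178
parcel=D97: ✓ → 165
parcel=D15: ✓ → 143
parcel=D44: ✓ → 191
parcel=D13: ✓ → 161
parcel=D45: ✓ → 141
parcel=D75: ✓ → 187
parcel=D20: ✓ → 47
parcel=D91: ✓ → 19
insured_sum = 64 + 16 + 136 + 199 + 78 + 178 + 165 + 143 + 191 + 161 + 141 + 187 + 47 + 19 = 1725
—
[width_cm_max: width_cm between 102 and 164 and service in ('express', 'ground')]
parcel=D93: ✗
parcel=D14: ✓ → 16
parcel=D87: ✗
parcel=D26: ✗
parcel=D80: ✗
parcel=D61: ✗
parcel=D97: ✗
parcel=D15: ✗
parcel=D44: ✗
parcel=D13: ✗
parcel=D45: ✗
parcel=D75: ✗
parcel=D20: ✗
parcel=D91: ✗
width_cm_max = MAX(16) = 16

insured_sum=1725, width_cm_max=16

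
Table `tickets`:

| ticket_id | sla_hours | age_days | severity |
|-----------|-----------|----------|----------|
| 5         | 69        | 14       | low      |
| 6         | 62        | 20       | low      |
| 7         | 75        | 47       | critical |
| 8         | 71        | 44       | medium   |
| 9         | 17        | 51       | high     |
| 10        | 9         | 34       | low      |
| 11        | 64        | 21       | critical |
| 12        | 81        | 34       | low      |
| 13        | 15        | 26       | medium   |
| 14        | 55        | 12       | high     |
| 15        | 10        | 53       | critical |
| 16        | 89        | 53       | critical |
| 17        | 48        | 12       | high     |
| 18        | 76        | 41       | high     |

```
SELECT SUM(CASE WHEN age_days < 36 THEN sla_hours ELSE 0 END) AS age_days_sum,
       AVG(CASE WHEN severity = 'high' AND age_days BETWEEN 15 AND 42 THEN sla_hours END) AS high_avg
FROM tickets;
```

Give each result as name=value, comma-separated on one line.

[age_days_sum: age_days < 36]
ticket_id=5: ✓ → 69
ticket_id=6: ✓ → 62
ticket_id=7: ✗
ticket_id=8: ✗
ticket_id=9: ✗
ticket_id=10: ✓ → 9
ticket_id=11: ✓ → 64
ticket_id=12: ✓ → 81
ticket_id=13: ✓ → 15
ticket_id=14: ✓ → 55
ticket_id=15: ✗
ticket_id=16: ✗
ticket_id=17: ✓ → 48
ticket_id=18: ✗
age_days_sum = 69 + 62 + 9 + 64 + 81 + 15 + 55 + 48 = 403
—
[high_avg: severity = 'high' AND age_days BETWEEN 15 AND 42]
ticket_id=5: ✗
ticket_id=6: ✗
ticket_id=7: ✗
ticket_id=8: ✗
ticket_id=9: ✗
ticket_id=10: ✗
ticket_id=11: ✗
ticket_id=12: ✗
ticket_id=13: ✗
ticket_id=14: ✗
ticket_id=15: ✗
ticket_id=16: ✗
ticket_id=17: ✗
ticket_id=18: ✓ → 76
high_avg = 76

age_days_sum=403, high_avg=76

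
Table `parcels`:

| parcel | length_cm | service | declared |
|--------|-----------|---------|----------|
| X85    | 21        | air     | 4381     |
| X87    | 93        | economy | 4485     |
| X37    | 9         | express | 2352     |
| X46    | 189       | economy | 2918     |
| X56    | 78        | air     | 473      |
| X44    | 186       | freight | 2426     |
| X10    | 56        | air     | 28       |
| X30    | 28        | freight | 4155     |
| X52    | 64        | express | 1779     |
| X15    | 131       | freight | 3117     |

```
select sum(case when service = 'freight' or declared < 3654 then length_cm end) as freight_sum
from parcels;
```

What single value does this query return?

parcel=X85: ✗
parcel=X87: ✗
parcel=X37: ✓ → 9
parcel=X46: ✓ → 189
parcel=X56: ✓ → 78
parcel=X44: ✓ → 186
parcel=X10: ✓ → 56
parcel=X30: ✓ → 28
parcel=X52: ✓ → 64
parcel=X15: ✓ → 131
freight_sum = 9 + 189 + 78 + 186 + 56 + 28 + 64 + 131 = 741

741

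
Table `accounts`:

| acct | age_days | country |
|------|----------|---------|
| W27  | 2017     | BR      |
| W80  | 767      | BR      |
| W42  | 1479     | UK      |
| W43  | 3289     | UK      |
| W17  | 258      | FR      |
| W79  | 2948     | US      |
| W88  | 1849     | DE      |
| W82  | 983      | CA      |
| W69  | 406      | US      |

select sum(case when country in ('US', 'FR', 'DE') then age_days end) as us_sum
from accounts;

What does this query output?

5461

acct=W27: ✗
acct=W80: ✗
acct=W42: ✗
acct=W43: ✗
acct=W17: ✓ → 258
acct=W79: ✓ → 2948
acct=W88: ✓ → 1849
acct=W82: ✗
acct=W69: ✓ → 406
us_sum = 258 + 2948 + 1849 + 406 = 5461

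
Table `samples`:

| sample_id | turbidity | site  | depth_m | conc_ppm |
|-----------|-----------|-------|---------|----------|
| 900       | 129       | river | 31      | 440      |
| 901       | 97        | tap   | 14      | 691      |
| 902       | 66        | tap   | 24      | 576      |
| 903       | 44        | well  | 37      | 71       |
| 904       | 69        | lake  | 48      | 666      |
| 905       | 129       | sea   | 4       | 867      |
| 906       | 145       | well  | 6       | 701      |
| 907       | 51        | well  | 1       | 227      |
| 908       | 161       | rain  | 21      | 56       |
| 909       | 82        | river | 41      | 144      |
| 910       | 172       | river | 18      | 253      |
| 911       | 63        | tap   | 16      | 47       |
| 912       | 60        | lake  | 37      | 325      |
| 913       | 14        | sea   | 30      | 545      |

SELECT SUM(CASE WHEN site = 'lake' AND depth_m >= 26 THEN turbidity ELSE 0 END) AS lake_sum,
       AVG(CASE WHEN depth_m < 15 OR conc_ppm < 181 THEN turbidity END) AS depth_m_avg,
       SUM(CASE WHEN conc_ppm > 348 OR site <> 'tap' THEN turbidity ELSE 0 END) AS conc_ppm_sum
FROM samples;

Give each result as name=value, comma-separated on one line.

[lake_sum: site = 'lake' AND depth_m >= 26]
sample_id=900: ✗
sample_id=901: ✗
sample_id=902: ✗
sample_id=903: ✗
sample_id=904: ✓ → 69
sample_id=905: ✗
sample_id=906: ✗
sample_id=907: ✗
sample_id=908: ✗
sample_id=909: ✗
sample_id=910: ✗
sample_id=911: ✗
sample_id=912: ✓ → 60
sample_id=913: ✗
lake_sum = 69 + 60 = 129
—
[depth_m_avg: depth_m < 15 OR conc_ppm < 181]
sample_id=900: ✗
sample_id=901: ✓ → 97
sample_id=902: ✗
sample_id=903: ✓ → 44
sample_id=904: ✗
sample_id=905: ✓ → 129
sample_id=906: ✓ → 145
sample_id=907: ✓ → 51
sample_id=908: ✓ → 161
sample_id=909: ✓ → 82
sample_id=910: ✗
sample_id=911: ✓ → 63
sample_id=912: ✗
sample_id=913: ✗
depth_m_avg = (97 + 44 + 129 + 145 + 51 + 161 + 82 + 63) / 8 = 96.5
—
[conc_ppm_sum: conc_ppm > 348 OR site <> 'tap']
sample_id=900: ✓ → 129
sample_id=901: ✓ → 97
sample_id=902: ✓ → 66
sample_id=903: ✓ → 44
sample_id=904: ✓ → 69
sample_id=905: ✓ → 129
sample_id=906: ✓ → 145
sample_id=907: ✓ → 51
sample_id=908: ✓ → 161
sample_id=909: ✓ → 82
sample_id=910: ✓ → 172
sample_id=911: ✗
sample_id=912: ✓ → 60
sample_id=913: ✓ → 14
conc_ppm_sum = 129 + 97 + 66 + 44 + 69 + 129 + 145 + 51 + 161 + 82 + 172 + 60 + 14 = 1219

lake_sum=129, depth_m_avg=96.5, conc_ppm_sum=1219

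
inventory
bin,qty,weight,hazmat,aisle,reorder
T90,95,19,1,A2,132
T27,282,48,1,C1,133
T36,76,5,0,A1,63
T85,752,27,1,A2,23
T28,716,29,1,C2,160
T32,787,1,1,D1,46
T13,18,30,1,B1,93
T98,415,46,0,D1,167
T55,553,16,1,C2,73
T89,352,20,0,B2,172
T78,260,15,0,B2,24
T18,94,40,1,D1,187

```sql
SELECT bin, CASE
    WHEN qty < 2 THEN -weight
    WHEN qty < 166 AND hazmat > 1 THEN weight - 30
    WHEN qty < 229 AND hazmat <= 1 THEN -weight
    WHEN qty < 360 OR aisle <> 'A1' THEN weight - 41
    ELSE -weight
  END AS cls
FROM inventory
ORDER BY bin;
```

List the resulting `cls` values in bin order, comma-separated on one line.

-30, -40, 7, -12, -40, -5, -25, -26, -14, -21, -19, 5

bin=T13: qty < 229 AND hazmat <= 1 → -30
bin=T18: qty < 229 AND hazmat <= 1 → -40
bin=T27: qty < 360 OR aisle <> 'A1' → 7
bin=T28: qty < 360 OR aisle <> 'A1' → -12
bin=T32: qty < 360 OR aisle <> 'A1' → -40
bin=T36: qty < 229 AND hazmat <= 1 → -5
bin=T55: qty < 360 OR aisle <> 'A1' → -25
bin=T78: qty < 360 OR aisle <> 'A1' → -26
bin=T85: qty < 360 OR aisle <> 'A1' → -14
bin=T89: qty < 360 OR aisle <> 'A1' → -21
bin=T90: qty < 229 AND hazmat <= 1 → -19
bin=T98: qty < 360 OR aisle <> 'A1' → 5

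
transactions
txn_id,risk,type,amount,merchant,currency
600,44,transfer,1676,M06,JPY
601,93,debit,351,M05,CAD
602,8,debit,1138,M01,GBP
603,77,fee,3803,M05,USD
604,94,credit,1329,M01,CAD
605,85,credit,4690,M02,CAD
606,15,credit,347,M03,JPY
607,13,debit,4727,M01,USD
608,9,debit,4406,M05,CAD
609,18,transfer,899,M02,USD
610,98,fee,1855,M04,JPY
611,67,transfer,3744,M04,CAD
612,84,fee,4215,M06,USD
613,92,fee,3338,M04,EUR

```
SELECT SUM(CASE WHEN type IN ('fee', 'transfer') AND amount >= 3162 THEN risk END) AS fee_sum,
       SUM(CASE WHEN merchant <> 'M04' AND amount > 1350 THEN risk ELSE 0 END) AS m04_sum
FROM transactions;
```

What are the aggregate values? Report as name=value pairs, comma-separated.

[fee_sum: type IN ('fee', 'transfer') AND amount >= 3162]
txn_id=600: ✗
txn_id=601: ✗
txn_id=602: ✗
txn_id=603: ✓ → 77
txn_id=604: ✗
txn_id=605: ✗
txn_id=606: ✗
txn_id=607: ✗
txn_id=608: ✗
txn_id=609: ✗
txn_id=610: ✗
txn_id=611: ✓ → 67
txn_id=612: ✓ → 84
txn_id=613: ✓ → 92
fee_sum = 77 + 67 + 84 + 92 = 320
—
[m04_sum: merchant <> 'M04' AND amount > 1350]
txn_id=600: ✓ → 44
txn_id=601: ✗
txn_id=602: ✗
txn_id=603: ✓ → 77
txn_id=604: ✗
txn_id=605: ✓ → 85
txn_id=606: ✗
txn_id=607: ✓ → 13
txn_id=608: ✓ → 9
txn_id=609: ✗
txn_id=610: ✗
txn_id=611: ✗
txn_id=612: ✓ → 84
txn_id=613: ✗
m04_sum = 44 + 77 + 85 + 13 + 9 + 84 = 312

fee_sum=320, m04_sum=312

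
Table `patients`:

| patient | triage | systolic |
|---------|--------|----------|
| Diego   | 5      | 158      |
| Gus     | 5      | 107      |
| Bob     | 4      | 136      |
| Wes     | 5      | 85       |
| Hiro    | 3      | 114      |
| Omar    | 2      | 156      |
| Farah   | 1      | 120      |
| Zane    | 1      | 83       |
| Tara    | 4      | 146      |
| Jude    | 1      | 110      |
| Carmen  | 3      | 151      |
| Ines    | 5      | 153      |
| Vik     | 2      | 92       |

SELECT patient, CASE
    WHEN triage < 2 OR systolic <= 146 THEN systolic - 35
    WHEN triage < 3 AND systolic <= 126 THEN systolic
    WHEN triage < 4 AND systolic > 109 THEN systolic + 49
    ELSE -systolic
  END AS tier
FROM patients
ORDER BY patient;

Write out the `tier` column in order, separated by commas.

patient=Bob: triage < 2 OR systolic <= 146 → 101
patient=Carmen: triage < 4 AND systolic > 109 → 200
patient=Diego: ELSE → -158
patient=Farah: triage < 2 OR systolic <= 146 → 85
patient=Gus: triage < 2 OR systolic <= 146 → 72
patient=Hiro: triage < 2 OR systolic <= 146 → 79
patient=Ines: ELSE → -153
patient=Jude: triage < 2 OR systolic <= 146 → 75
patient=Omar: triage < 4 AND systolic > 109 → 205
patient=Tara: triage < 2 OR systolic <= 146 → 111
patient=Vik: triage < 2 OR systolic <= 146 → 57
patient=Wes: triage < 2 OR systolic <= 146 → 50
patient=Zane: triage < 2 OR systolic <= 146 → 48

101, 200, -158, 85, 72, 79, -153, 75, 205, 111, 57, 50, 48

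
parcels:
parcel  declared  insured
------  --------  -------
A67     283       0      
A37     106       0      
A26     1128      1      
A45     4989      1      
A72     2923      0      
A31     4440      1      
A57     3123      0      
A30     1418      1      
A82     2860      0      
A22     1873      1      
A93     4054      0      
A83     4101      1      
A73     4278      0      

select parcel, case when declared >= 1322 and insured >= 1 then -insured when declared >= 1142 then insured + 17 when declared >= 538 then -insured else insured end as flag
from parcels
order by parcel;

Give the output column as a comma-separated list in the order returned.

parcel=A22: declared >= 1322 and insured >= 1 → -1
parcel=A26: declared >= 538 → -1
parcel=A30: declared >= 1322 and insured >= 1 → -1
parcel=A31: declared >= 1322 and insured >= 1 → -1
parcel=A37: ELSE → 0
parcel=A45: declared >= 1322 and insured >= 1 → -1
parcel=A57: declared >= 1142 → 17
parcel=A67: ELSE → 0
parcel=A72: declared >= 1142 → 17
parcel=A73: declared >= 1142 → 17
parcel=A82: declared >= 1142 → 17
parcel=A83: declared >= 1322 and insured >= 1 → -1
parcel=A93: declared >= 1142 → 17

-1, -1, -1, -1, 0, -1, 17, 0, 17, 17, 17, -1, 17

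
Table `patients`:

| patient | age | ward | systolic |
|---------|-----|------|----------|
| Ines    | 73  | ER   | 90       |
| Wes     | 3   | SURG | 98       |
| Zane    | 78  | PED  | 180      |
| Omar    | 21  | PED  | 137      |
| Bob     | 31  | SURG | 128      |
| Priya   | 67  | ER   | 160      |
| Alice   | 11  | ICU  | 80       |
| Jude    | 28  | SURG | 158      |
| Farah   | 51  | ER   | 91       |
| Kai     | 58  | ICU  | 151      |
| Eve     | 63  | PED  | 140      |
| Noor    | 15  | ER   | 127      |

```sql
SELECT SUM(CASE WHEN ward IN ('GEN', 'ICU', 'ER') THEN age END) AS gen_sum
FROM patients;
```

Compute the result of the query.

patient=Ines: ✓ → 73
patient=Wes: ✗
patient=Zane: ✗
patient=Omar: ✗
patient=Bob: ✗
patient=Priya: ✓ → 67
patient=Alice: ✓ → 11
patient=Jude: ✗
patient=Farah: ✓ → 51
patient=Kai: ✓ → 58
patient=Eve: ✗
patient=Noor: ✓ → 15
gen_sum = 73 + 67 + 11 + 51 + 58 + 15 = 275

275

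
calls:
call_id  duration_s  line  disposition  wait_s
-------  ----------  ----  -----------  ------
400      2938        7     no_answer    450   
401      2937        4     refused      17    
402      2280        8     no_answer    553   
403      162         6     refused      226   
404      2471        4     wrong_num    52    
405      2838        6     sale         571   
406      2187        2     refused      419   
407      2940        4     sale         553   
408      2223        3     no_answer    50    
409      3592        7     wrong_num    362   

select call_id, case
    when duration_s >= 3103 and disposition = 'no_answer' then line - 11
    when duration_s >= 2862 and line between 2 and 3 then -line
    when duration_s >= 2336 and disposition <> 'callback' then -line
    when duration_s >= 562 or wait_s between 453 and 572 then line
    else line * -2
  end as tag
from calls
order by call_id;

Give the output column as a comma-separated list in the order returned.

call_id=400: duration_s >= 2336 and disposition <> 'callback' → -7
call_id=401: duration_s >= 2336 and disposition <> 'callback' → -4
call_id=402: duration_s >= 562 or wait_s between 453 and 572 → 8
call_id=403: ELSE → -12
call_id=404: duration_s >= 2336 and disposition <> 'callback' → -4
call_id=405: duration_s >= 2336 and disposition <> 'callback' → -6
call_id=406: duration_s >= 562 or wait_s between 453 and 572 → 2
call_id=407: duration_s >= 2336 and disposition <> 'callback' → -4
call_id=408: duration_s >= 562 or wait_s between 453 and 572 → 3
call_id=409: duration_s >= 2336 and disposition <> 'callback' → -7

-7, -4, 8, -12, -4, -6, 2, -4, 3, -7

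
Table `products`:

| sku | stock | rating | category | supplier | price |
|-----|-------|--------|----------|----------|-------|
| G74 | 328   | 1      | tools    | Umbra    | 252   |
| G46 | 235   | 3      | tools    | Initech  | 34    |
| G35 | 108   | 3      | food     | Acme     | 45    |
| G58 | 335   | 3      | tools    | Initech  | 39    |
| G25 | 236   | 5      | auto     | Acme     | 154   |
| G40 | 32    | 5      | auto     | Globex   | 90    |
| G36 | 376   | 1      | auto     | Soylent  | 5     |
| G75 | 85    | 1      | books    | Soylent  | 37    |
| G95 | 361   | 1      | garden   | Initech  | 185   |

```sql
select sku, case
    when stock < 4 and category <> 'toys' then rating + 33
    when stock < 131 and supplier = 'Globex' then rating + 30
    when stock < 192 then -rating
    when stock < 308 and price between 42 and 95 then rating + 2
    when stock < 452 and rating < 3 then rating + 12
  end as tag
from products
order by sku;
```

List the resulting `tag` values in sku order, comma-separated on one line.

sku=G25: (no match → NULL) → NULL
sku=G35: stock < 192 → -3
sku=G36: stock < 452 and rating < 3 → 13
sku=G40: stock < 131 and supplier = 'Globex' → 35
sku=G46: (no match → NULL) → NULL
sku=G58: (no match → NULL) → NULL
sku=G74: stock < 452 and rating < 3 → 13
sku=G75: stock < 192 → -1
sku=G95: stock < 452 and rating < 3 → 13

NULL, -3, 13, 35, NULL, NULL, 13, -1, 13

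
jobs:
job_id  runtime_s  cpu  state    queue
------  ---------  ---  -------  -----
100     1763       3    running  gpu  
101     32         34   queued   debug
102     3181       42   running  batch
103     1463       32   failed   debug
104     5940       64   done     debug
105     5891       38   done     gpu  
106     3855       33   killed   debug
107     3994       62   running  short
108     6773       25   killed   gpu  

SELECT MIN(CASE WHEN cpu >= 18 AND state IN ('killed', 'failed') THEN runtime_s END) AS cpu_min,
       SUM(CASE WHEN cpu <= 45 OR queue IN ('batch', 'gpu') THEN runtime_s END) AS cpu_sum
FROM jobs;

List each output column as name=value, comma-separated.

[cpu_min: cpu >= 18 AND state IN ('killed', 'failed')]
job_id=100: ✗
job_id=101: ✗
job_id=102: ✗
job_id=103: ✓ → 1463
job_id=104: ✗
job_id=105: ✗
job_id=106: ✓ → 3855
job_id=107: ✗
job_id=108: ✓ → 6773
cpu_min = MIN(1463, 3855, 6773) = 1463
—
[cpu_sum: cpu <= 45 OR queue IN ('batch', 'gpu')]
job_id=100: ✓ → 1763
job_id=101: ✓ → 32
job_id=102: ✓ → 3181
job_id=103: ✓ → 1463
job_id=104: ✗
job_id=105: ✓ → 5891
job_id=106: ✓ → 3855
job_id=107: ✗
job_id=108: ✓ → 6773
cpu_sum = 1763 + 32 + 3181 + 1463 + 5891 + 3855 + 6773 = 22958

cpu_min=1463, cpu_sum=22958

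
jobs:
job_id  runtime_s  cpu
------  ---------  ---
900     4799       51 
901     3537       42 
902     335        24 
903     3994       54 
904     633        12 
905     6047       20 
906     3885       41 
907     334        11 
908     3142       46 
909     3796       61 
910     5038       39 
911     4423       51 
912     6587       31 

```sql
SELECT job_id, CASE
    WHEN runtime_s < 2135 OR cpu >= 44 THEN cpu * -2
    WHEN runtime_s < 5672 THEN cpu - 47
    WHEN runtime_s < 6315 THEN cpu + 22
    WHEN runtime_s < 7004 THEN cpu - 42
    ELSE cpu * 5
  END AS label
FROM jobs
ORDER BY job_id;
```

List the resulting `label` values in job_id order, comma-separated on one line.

-102, -5, -48, -108, -24, 42, -6, -22, -92, -122, -8, -102, -11

job_id=900: runtime_s < 2135 OR cpu >= 44 → -102
job_id=901: runtime_s < 5672 → -5
job_id=902: runtime_s < 2135 OR cpu >= 44 → -48
job_id=903: runtime_s < 2135 OR cpu >= 44 → -108
job_id=904: runtime_s < 2135 OR cpu >= 44 → -24
job_id=905: runtime_s < 6315 → 42
job_id=906: runtime_s < 5672 → -6
job_id=907: runtime_s < 2135 OR cpu >= 44 → -22
job_id=908: runtime_s < 2135 OR cpu >= 44 → -92
job_id=909: runtime_s < 2135 OR cpu >= 44 → -122
job_id=910: runtime_s < 5672 → -8
job_id=911: runtime_s < 2135 OR cpu >= 44 → -102
job_id=912: runtime_s < 7004 → -11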